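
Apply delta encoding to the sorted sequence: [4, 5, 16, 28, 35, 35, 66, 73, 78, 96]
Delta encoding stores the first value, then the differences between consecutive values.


First value: 4
Deltas:
  5 - 4 = 1
  16 - 5 = 11
  28 - 16 = 12
  35 - 28 = 7
  35 - 35 = 0
  66 - 35 = 31
  73 - 66 = 7
  78 - 73 = 5
  96 - 78 = 18


Delta encoded: [4, 1, 11, 12, 7, 0, 31, 7, 5, 18]


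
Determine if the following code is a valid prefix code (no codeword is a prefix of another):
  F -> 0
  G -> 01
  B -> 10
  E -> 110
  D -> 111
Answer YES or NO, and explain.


Checking each pair (does one codeword prefix another?):
  F='0' vs G='01': prefix -- VIOLATION

NO -- this is NOT a valid prefix code. F (0) is a prefix of G (01).


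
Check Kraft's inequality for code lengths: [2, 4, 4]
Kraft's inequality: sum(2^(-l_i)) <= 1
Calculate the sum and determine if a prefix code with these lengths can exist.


Sum = 2^(-2) + 2^(-4) + 2^(-4)
    = 0.25 + 0.0625 + 0.0625
    = 6/16 = 0.375
Since 0.375 <= 1, Kraft's inequality IS satisfied.
A prefix code with these lengths CAN exist.

Kraft sum = 0.375. Satisfied.


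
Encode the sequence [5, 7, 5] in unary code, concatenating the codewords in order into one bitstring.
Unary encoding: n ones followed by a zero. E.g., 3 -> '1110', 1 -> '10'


Encode each number as n ones followed by a terminating 0:
  5 -> 111110 (6 bits)
  7 -> 11111110 (8 bits)
  5 -> 111110 (6 bits)
Total length = 6 + 8 + 6 = 20 bits.

Unary([5, 7, 5]) = 11111011111110111110 (20 bits)


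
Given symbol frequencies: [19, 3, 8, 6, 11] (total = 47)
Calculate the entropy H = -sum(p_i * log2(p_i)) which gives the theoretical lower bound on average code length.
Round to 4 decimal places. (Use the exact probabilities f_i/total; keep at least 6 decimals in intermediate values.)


Per-symbol terms -p_i * log2(p_i) with p_i = f_i/47:
  p = 19/47 = 0.404255: log2(p) = -1.306661, -p*log2(p) = 0.528225
  p = 3/47 = 0.063830: log2(p) = -3.969626, -p*log2(p) = 0.253380
  p = 8/47 = 0.170213: log2(p) = -2.554589, -p*log2(p) = 0.434824
  p = 6/47 = 0.127660: log2(p) = -2.969626, -p*log2(p) = 0.379101
  p = 11/47 = 0.234043: log2(p) = -2.095157, -p*log2(p) = 0.490356
H = 0.528225 + 0.253380 + 0.434824 + 0.379101 + 0.490356 = 2.085886

H = 2.0859 bits/symbol


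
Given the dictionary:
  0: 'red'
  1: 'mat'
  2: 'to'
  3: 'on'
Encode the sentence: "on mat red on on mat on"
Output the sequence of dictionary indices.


Look up each word in the dictionary:
  'on' -> 3
  'mat' -> 1
  'red' -> 0
  'on' -> 3
  'on' -> 3
  'mat' -> 1
  'on' -> 3

Encoded: [3, 1, 0, 3, 3, 1, 3]


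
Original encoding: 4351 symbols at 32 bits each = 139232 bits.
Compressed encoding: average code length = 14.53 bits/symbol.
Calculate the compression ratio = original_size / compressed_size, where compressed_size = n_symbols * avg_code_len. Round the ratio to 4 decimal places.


original_size = n_symbols * orig_bits = 4351 * 32 = 139232 bits
compressed_size = n_symbols * avg_code_len = 4351 * 14.53 = 63220.03 bits
ratio = original_size / compressed_size = 139232 / 63220.03 = 2.2023

Compression ratio = 2.2023


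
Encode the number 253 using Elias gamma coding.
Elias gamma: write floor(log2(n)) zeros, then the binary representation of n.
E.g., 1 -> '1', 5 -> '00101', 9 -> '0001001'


num_bits = floor(log2(253)) + 1 = 8
leading_zeros = num_bits - 1 = 7
binary(253) = 11111101

Elias gamma(253) = '0000000' + '11111101' = 000000011111101 (15 bits)


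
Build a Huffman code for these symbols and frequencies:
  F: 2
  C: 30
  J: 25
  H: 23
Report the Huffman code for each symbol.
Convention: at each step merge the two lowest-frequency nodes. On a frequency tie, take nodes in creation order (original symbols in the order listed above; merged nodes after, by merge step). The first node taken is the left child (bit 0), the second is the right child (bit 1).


Huffman tree construction:
Step 1: Merge F(2) + H(23) = 25
Step 2: Merge J(25) + (F+H)(25) = 50
Step 3: Merge C(30) + (J+(F+H))(50) = 80
Read each symbol's code off the tree from the root (left child = 0, right child = 1).

Codes:
  F: 110 (length 3)
  C: 0 (length 1)
  J: 10 (length 2)
  H: 111 (length 3)
Average code length: 155/80 = 1.9375 bits/symbol


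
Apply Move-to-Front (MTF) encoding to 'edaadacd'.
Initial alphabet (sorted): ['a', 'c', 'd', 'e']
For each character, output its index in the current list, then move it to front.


MTF encoding:
'e': index 3 in ['a', 'c', 'd', 'e'] -> ['e', 'a', 'c', 'd']
'd': index 3 in ['e', 'a', 'c', 'd'] -> ['d', 'e', 'a', 'c']
'a': index 2 in ['d', 'e', 'a', 'c'] -> ['a', 'd', 'e', 'c']
'a': index 0 in ['a', 'd', 'e', 'c'] -> ['a', 'd', 'e', 'c']
'd': index 1 in ['a', 'd', 'e', 'c'] -> ['d', 'a', 'e', 'c']
'a': index 1 in ['d', 'a', 'e', 'c'] -> ['a', 'd', 'e', 'c']
'c': index 3 in ['a', 'd', 'e', 'c'] -> ['c', 'a', 'd', 'e']
'd': index 2 in ['c', 'a', 'd', 'e'] -> ['d', 'c', 'a', 'e']


Output: [3, 3, 2, 0, 1, 1, 3, 2]


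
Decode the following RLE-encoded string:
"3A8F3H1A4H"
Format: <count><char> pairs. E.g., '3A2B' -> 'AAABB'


Expanding each <count><char> pair:
  3A -> 'AAA'
  8F -> 'FFFFFFFF'
  3H -> 'HHH'
  1A -> 'A'
  4H -> 'HHHH'

Decoded = AAAFFFFFFFFHHHAHHHH


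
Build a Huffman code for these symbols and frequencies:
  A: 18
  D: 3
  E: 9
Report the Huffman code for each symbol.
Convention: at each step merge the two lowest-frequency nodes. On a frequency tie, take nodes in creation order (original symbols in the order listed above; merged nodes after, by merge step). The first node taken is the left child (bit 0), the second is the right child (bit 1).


Huffman tree construction:
Step 1: Merge D(3) + E(9) = 12
Step 2: Merge (D+E)(12) + A(18) = 30
Read each symbol's code off the tree from the root (left child = 0, right child = 1).

Codes:
  A: 1 (length 1)
  D: 00 (length 2)
  E: 01 (length 2)
Average code length: 42/30 = 1.4000 bits/symbol


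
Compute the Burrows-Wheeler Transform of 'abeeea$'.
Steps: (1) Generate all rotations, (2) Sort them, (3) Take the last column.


Rotations (sorted):
  0: $abeeea -> last char: a
  1: a$abeee -> last char: e
  2: abeeea$ -> last char: $
  3: beeea$a -> last char: a
  4: ea$abee -> last char: e
  5: eea$abe -> last char: e
  6: eeea$ab -> last char: b


BWT = ae$aeeb


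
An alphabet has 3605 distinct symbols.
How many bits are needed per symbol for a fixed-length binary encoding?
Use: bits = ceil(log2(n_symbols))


log2(3605) = 11.8158
Bracket: 2^11 = 2048 < 3605 <= 2^12 = 4096
So ceil(log2(3605)) = 12

bits = ceil(log2(3605)) = ceil(11.8158) = 12 bits


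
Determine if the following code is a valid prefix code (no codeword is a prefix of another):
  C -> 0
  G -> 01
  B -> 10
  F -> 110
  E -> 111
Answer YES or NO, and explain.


Checking each pair (does one codeword prefix another?):
  C='0' vs G='01': prefix -- VIOLATION

NO -- this is NOT a valid prefix code. C (0) is a prefix of G (01).


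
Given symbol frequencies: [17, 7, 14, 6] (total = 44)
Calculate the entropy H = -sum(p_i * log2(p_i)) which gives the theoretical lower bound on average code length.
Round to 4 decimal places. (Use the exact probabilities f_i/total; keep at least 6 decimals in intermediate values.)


Per-symbol terms -p_i * log2(p_i) with p_i = f_i/44:
  p = 17/44 = 0.386364: log2(p) = -1.371969, -p*log2(p) = 0.530079
  p = 7/44 = 0.159091: log2(p) = -2.652077, -p*log2(p) = 0.421921
  p = 14/44 = 0.318182: log2(p) = -1.652077, -p*log2(p) = 0.525661
  p = 6/44 = 0.136364: log2(p) = -2.874469, -p*log2(p) = 0.391973
H = 0.530079 + 0.421921 + 0.525661 + 0.391973 = 1.869634

H = 1.8696 bits/symbol


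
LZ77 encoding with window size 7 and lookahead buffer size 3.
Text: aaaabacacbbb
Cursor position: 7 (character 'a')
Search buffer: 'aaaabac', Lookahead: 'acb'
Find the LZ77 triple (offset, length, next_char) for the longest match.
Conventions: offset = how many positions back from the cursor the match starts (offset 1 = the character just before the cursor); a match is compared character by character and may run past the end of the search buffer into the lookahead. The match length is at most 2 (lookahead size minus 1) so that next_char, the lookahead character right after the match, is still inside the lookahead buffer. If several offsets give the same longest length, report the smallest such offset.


Try each offset into the search buffer:
  offset=1 (pos 6, char 'c'): match length 0
  offset=2 (pos 5, char 'a'): match length 2
  offset=3 (pos 4, char 'b'): match length 0
  offset=4 (pos 3, char 'a'): match length 1
  offset=5 (pos 2, char 'a'): match length 1
  offset=6 (pos 1, char 'a'): match length 1
  offset=7 (pos 0, char 'a'): match length 1
Longest match has length 2 at offset 2.
next_char = character at position 7 + 2 = 9 -> 'b'

Best match: offset=2, length=2 (matching 'ac' starting at position 5)
LZ77 triple: (2, 2, 'b')


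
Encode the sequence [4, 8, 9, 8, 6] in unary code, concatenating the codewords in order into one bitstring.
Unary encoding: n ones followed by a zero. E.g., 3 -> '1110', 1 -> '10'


Encode each number as n ones followed by a terminating 0:
  4 -> 11110 (5 bits)
  8 -> 111111110 (9 bits)
  9 -> 1111111110 (10 bits)
  8 -> 111111110 (9 bits)
  6 -> 1111110 (7 bits)
Total length = 5 + 9 + 10 + 9 + 7 = 40 bits.

Unary([4, 8, 9, 8, 6]) = 1111011111111011111111101111111101111110 (40 bits)


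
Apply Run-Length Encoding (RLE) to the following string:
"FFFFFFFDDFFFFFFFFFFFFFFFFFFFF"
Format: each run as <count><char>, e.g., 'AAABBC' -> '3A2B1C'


Scanning runs left to right:
  i=0: run of 'F' x 7 -> '7F'
  i=7: run of 'D' x 2 -> '2D'
  i=9: run of 'F' x 20 -> '20F'

RLE = 7F2D20F


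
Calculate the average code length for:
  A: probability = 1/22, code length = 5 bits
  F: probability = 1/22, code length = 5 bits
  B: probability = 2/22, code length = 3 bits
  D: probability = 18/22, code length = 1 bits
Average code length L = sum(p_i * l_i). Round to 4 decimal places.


Weighted contributions p_i * l_i:
  A: (1/22) * 5 = 5/22
  F: (1/22) * 5 = 5/22
  B: (2/22) * 3 = 6/22
  D: (18/22) * 1 = 18/22
Sum = (5 + 5 + 6 + 18)/22 = 34/22

L = 34/22 = 1.5455 bits/symbol


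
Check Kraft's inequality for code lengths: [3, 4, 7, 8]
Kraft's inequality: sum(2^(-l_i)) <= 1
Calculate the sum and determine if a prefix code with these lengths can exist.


Sum = 2^(-3) + 2^(-4) + 2^(-7) + 2^(-8)
    = 0.125 + 0.0625 + 0.0078125 + 0.00390625
    = 51/256 = 0.19921875
Since 0.19921875 <= 1, Kraft's inequality IS satisfied.
A prefix code with these lengths CAN exist.

Kraft sum = 0.19921875. Satisfied.


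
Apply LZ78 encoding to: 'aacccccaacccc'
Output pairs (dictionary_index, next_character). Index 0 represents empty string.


LZ78 encoding steps:
Dictionary: {0: ''}
Step 1: w='' (idx 0), next='a' -> output (0, 'a'), add 'a' as idx 1
Step 2: w='a' (idx 1), next='c' -> output (1, 'c'), add 'ac' as idx 2
Step 3: w='' (idx 0), next='c' -> output (0, 'c'), add 'c' as idx 3
Step 4: w='c' (idx 3), next='c' -> output (3, 'c'), add 'cc' as idx 4
Step 5: w='c' (idx 3), next='a' -> output (3, 'a'), add 'ca' as idx 5
Step 6: w='ac' (idx 2), next='c' -> output (2, 'c'), add 'acc' as idx 6
Step 7: w='cc' (idx 4), end of input -> output (4, '')


Encoded: [(0, 'a'), (1, 'c'), (0, 'c'), (3, 'c'), (3, 'a'), (2, 'c'), (4, '')]


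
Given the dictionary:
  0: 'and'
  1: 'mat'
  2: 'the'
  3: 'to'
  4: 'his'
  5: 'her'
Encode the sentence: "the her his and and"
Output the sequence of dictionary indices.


Look up each word in the dictionary:
  'the' -> 2
  'her' -> 5
  'his' -> 4
  'and' -> 0
  'and' -> 0

Encoded: [2, 5, 4, 0, 0]


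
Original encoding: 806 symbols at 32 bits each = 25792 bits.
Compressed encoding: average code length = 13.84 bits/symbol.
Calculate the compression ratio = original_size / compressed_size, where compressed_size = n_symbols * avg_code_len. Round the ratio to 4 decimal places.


original_size = n_symbols * orig_bits = 806 * 32 = 25792 bits
compressed_size = n_symbols * avg_code_len = 806 * 13.84 = 11155.04 bits
ratio = original_size / compressed_size = 25792 / 11155.04 = 2.3121

Compression ratio = 2.3121


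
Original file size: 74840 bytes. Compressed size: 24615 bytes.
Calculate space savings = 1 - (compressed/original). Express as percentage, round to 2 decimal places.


ratio = compressed/original = 24615/74840 = 0.328902
savings = 1 - ratio = 1 - 0.328902 = 0.671098
as a percentage: 0.671098 * 100 = 67.11%

Space savings = 1 - 24615/74840 = 67.11%


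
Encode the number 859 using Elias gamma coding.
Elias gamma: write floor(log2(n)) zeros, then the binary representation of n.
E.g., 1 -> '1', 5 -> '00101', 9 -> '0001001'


num_bits = floor(log2(859)) + 1 = 10
leading_zeros = num_bits - 1 = 9
binary(859) = 1101011011

Elias gamma(859) = '000000000' + '1101011011' = 0000000001101011011 (19 bits)


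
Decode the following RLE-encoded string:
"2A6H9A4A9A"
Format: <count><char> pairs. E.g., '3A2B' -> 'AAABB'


Expanding each <count><char> pair:
  2A -> 'AA'
  6H -> 'HHHHHH'
  9A -> 'AAAAAAAAA'
  4A -> 'AAAA'
  9A -> 'AAAAAAAAA'

Decoded = AAHHHHHHAAAAAAAAAAAAAAAAAAAAAA


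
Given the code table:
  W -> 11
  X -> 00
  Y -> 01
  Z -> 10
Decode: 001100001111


Decoding:
00 -> X
11 -> W
00 -> X
00 -> X
11 -> W
11 -> W


Result: XWXXWW


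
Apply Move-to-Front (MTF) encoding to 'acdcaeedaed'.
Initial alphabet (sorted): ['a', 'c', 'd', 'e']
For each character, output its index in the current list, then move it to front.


MTF encoding:
'a': index 0 in ['a', 'c', 'd', 'e'] -> ['a', 'c', 'd', 'e']
'c': index 1 in ['a', 'c', 'd', 'e'] -> ['c', 'a', 'd', 'e']
'd': index 2 in ['c', 'a', 'd', 'e'] -> ['d', 'c', 'a', 'e']
'c': index 1 in ['d', 'c', 'a', 'e'] -> ['c', 'd', 'a', 'e']
'a': index 2 in ['c', 'd', 'a', 'e'] -> ['a', 'c', 'd', 'e']
'e': index 3 in ['a', 'c', 'd', 'e'] -> ['e', 'a', 'c', 'd']
'e': index 0 in ['e', 'a', 'c', 'd'] -> ['e', 'a', 'c', 'd']
'd': index 3 in ['e', 'a', 'c', 'd'] -> ['d', 'e', 'a', 'c']
'a': index 2 in ['d', 'e', 'a', 'c'] -> ['a', 'd', 'e', 'c']
'e': index 2 in ['a', 'd', 'e', 'c'] -> ['e', 'a', 'd', 'c']
'd': index 2 in ['e', 'a', 'd', 'c'] -> ['d', 'e', 'a', 'c']


Output: [0, 1, 2, 1, 2, 3, 0, 3, 2, 2, 2]


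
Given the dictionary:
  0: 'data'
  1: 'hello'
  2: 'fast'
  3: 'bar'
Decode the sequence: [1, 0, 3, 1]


Look up each index in the dictionary:
  1 -> 'hello'
  0 -> 'data'
  3 -> 'bar'
  1 -> 'hello'

Decoded: "hello data bar hello"


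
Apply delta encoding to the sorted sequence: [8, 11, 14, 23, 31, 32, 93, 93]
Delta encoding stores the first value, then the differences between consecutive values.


First value: 8
Deltas:
  11 - 8 = 3
  14 - 11 = 3
  23 - 14 = 9
  31 - 23 = 8
  32 - 31 = 1
  93 - 32 = 61
  93 - 93 = 0


Delta encoded: [8, 3, 3, 9, 8, 1, 61, 0]


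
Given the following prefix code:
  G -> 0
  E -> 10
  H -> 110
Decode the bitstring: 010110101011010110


Decoding step by step:
Bits 0 -> G
Bits 10 -> E
Bits 110 -> H
Bits 10 -> E
Bits 10 -> E
Bits 110 -> H
Bits 10 -> E
Bits 110 -> H


Decoded message: GEHEEHEH


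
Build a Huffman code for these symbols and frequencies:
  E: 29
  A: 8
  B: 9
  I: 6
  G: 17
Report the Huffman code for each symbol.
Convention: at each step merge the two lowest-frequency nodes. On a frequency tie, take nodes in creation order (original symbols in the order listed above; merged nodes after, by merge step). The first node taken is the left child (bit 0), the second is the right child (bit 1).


Huffman tree construction:
Step 1: Merge I(6) + A(8) = 14
Step 2: Merge B(9) + (I+A)(14) = 23
Step 3: Merge G(17) + (B+(I+A))(23) = 40
Step 4: Merge E(29) + (G+(B+(I+A)))(40) = 69
Read each symbol's code off the tree from the root (left child = 0, right child = 1).

Codes:
  E: 0 (length 1)
  A: 1111 (length 4)
  B: 110 (length 3)
  I: 1110 (length 4)
  G: 10 (length 2)
Average code length: 146/69 = 2.1159 bits/symbol


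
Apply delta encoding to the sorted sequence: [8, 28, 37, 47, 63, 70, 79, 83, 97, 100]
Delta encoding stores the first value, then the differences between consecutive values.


First value: 8
Deltas:
  28 - 8 = 20
  37 - 28 = 9
  47 - 37 = 10
  63 - 47 = 16
  70 - 63 = 7
  79 - 70 = 9
  83 - 79 = 4
  97 - 83 = 14
  100 - 97 = 3


Delta encoded: [8, 20, 9, 10, 16, 7, 9, 4, 14, 3]


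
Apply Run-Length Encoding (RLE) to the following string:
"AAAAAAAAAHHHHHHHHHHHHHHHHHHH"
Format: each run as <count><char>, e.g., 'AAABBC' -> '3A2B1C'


Scanning runs left to right:
  i=0: run of 'A' x 9 -> '9A'
  i=9: run of 'H' x 19 -> '19H'

RLE = 9A19H


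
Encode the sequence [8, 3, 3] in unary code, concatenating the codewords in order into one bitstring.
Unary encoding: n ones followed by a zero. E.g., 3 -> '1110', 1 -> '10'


Encode each number as n ones followed by a terminating 0:
  8 -> 111111110 (9 bits)
  3 -> 1110 (4 bits)
  3 -> 1110 (4 bits)
Total length = 9 + 4 + 4 = 17 bits.

Unary([8, 3, 3]) = 11111111011101110 (17 bits)


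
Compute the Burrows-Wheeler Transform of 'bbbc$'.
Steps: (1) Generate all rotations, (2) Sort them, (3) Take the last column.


Rotations (sorted):
  0: $bbbc -> last char: c
  1: bbbc$ -> last char: $
  2: bbc$b -> last char: b
  3: bc$bb -> last char: b
  4: c$bbb -> last char: b


BWT = c$bbb


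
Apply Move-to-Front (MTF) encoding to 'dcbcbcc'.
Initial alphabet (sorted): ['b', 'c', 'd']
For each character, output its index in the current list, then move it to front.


MTF encoding:
'd': index 2 in ['b', 'c', 'd'] -> ['d', 'b', 'c']
'c': index 2 in ['d', 'b', 'c'] -> ['c', 'd', 'b']
'b': index 2 in ['c', 'd', 'b'] -> ['b', 'c', 'd']
'c': index 1 in ['b', 'c', 'd'] -> ['c', 'b', 'd']
'b': index 1 in ['c', 'b', 'd'] -> ['b', 'c', 'd']
'c': index 1 in ['b', 'c', 'd'] -> ['c', 'b', 'd']
'c': index 0 in ['c', 'b', 'd'] -> ['c', 'b', 'd']


Output: [2, 2, 2, 1, 1, 1, 0]


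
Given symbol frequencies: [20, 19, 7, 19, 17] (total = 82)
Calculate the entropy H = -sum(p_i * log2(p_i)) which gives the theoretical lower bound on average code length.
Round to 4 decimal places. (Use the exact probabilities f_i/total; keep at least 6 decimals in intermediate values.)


Per-symbol terms -p_i * log2(p_i) with p_i = f_i/82:
  p = 20/82 = 0.243902: log2(p) = -2.035624, -p*log2(p) = 0.496494
  p = 19/82 = 0.231707: log2(p) = -2.109624, -p*log2(p) = 0.488815
  p = 7/82 = 0.085366: log2(p) = -3.550197, -p*log2(p) = 0.303066
  p = 19/82 = 0.231707: log2(p) = -2.109624, -p*log2(p) = 0.488815
  p = 17/82 = 0.207317: log2(p) = -2.270089, -p*log2(p) = 0.470628
H = 0.496494 + 0.488815 + 0.303066 + 0.488815 + 0.470628 = 2.247818

H = 2.2478 bits/symbol


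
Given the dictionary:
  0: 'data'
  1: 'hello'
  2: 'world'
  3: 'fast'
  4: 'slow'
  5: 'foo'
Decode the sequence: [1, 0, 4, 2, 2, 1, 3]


Look up each index in the dictionary:
  1 -> 'hello'
  0 -> 'data'
  4 -> 'slow'
  2 -> 'world'
  2 -> 'world'
  1 -> 'hello'
  3 -> 'fast'

Decoded: "hello data slow world world hello fast"


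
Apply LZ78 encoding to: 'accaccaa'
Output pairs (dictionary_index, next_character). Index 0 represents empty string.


LZ78 encoding steps:
Dictionary: {0: ''}
Step 1: w='' (idx 0), next='a' -> output (0, 'a'), add 'a' as idx 1
Step 2: w='' (idx 0), next='c' -> output (0, 'c'), add 'c' as idx 2
Step 3: w='c' (idx 2), next='a' -> output (2, 'a'), add 'ca' as idx 3
Step 4: w='c' (idx 2), next='c' -> output (2, 'c'), add 'cc' as idx 4
Step 5: w='a' (idx 1), next='a' -> output (1, 'a'), add 'aa' as idx 5


Encoded: [(0, 'a'), (0, 'c'), (2, 'a'), (2, 'c'), (1, 'a')]


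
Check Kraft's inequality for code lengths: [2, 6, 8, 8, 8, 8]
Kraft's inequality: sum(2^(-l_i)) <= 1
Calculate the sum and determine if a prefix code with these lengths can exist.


Sum = 2^(-2) + 2^(-6) + 2^(-8) + 2^(-8) + 2^(-8) + 2^(-8)
    = 0.25 + 0.015625 + 0.00390625 + 0.00390625 + 0.00390625 + 0.00390625
    = 72/256 = 0.28125
Since 0.28125 <= 1, Kraft's inequality IS satisfied.
A prefix code with these lengths CAN exist.

Kraft sum = 0.28125. Satisfied.


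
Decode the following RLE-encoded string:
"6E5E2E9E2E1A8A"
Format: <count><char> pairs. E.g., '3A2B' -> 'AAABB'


Expanding each <count><char> pair:
  6E -> 'EEEEEE'
  5E -> 'EEEEE'
  2E -> 'EE'
  9E -> 'EEEEEEEEE'
  2E -> 'EE'
  1A -> 'A'
  8A -> 'AAAAAAAA'

Decoded = EEEEEEEEEEEEEEEEEEEEEEEEAAAAAAAAA


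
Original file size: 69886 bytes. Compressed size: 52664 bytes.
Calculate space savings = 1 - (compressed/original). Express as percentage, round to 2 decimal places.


ratio = compressed/original = 52664/69886 = 0.75357
savings = 1 - ratio = 1 - 0.75357 = 0.24643
as a percentage: 0.24643 * 100 = 24.64%

Space savings = 1 - 52664/69886 = 24.64%


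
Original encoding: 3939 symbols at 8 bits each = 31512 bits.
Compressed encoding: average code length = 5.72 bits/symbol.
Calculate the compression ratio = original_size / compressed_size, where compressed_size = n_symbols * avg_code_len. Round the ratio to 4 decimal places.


original_size = n_symbols * orig_bits = 3939 * 8 = 31512 bits
compressed_size = n_symbols * avg_code_len = 3939 * 5.72 = 22531.08 bits
ratio = original_size / compressed_size = 31512 / 22531.08 = 1.3986

Compression ratio = 1.3986


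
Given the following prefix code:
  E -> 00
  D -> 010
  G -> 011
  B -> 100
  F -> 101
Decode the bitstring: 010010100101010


Decoding step by step:
Bits 010 -> D
Bits 010 -> D
Bits 100 -> B
Bits 101 -> F
Bits 010 -> D


Decoded message: DDBFD


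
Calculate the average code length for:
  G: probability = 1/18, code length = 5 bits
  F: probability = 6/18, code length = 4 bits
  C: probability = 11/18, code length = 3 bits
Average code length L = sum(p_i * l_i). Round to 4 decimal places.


Weighted contributions p_i * l_i:
  G: (1/18) * 5 = 5/18
  F: (6/18) * 4 = 24/18
  C: (11/18) * 3 = 33/18
Sum = (5 + 24 + 33)/18 = 62/18

L = 62/18 = 3.4444 bits/symbol


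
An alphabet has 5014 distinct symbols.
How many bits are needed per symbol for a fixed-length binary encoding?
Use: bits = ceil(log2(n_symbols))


log2(5014) = 12.2917
Bracket: 2^12 = 4096 < 5014 <= 2^13 = 8192
So ceil(log2(5014)) = 13

bits = ceil(log2(5014)) = ceil(12.2917) = 13 bits


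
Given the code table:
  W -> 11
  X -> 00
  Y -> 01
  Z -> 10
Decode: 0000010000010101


Decoding:
00 -> X
00 -> X
01 -> Y
00 -> X
00 -> X
01 -> Y
01 -> Y
01 -> Y


Result: XXYXXYYY


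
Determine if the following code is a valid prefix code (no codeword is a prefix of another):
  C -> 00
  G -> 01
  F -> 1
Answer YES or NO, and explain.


Checking each pair (does one codeword prefix another?):
  C='00' vs G='01': no prefix
  C='00' vs F='1': no prefix
  G='01' vs C='00': no prefix
  G='01' vs F='1': no prefix
  F='1' vs C='00': no prefix
  F='1' vs G='01': no prefix
No violation found over all pairs.

YES -- this is a valid prefix code. No codeword is a prefix of any other codeword.


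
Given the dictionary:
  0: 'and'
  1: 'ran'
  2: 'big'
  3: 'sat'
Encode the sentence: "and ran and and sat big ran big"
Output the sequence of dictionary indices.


Look up each word in the dictionary:
  'and' -> 0
  'ran' -> 1
  'and' -> 0
  'and' -> 0
  'sat' -> 3
  'big' -> 2
  'ran' -> 1
  'big' -> 2

Encoded: [0, 1, 0, 0, 3, 2, 1, 2]


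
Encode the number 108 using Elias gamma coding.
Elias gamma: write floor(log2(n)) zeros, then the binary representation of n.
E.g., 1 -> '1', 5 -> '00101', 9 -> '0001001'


num_bits = floor(log2(108)) + 1 = 7
leading_zeros = num_bits - 1 = 6
binary(108) = 1101100

Elias gamma(108) = '000000' + '1101100' = 0000001101100 (13 bits)


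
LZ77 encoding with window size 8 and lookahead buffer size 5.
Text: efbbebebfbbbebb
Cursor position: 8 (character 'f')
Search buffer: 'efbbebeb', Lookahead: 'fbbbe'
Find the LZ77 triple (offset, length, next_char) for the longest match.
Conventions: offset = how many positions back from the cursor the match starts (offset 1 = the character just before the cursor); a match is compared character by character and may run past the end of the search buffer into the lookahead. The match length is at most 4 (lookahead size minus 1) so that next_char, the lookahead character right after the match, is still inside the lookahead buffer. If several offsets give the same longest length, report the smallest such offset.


Try each offset into the search buffer:
  offset=1 (pos 7, char 'b'): match length 0
  offset=2 (pos 6, char 'e'): match length 0
  offset=3 (pos 5, char 'b'): match length 0
  offset=4 (pos 4, char 'e'): match length 0
  offset=5 (pos 3, char 'b'): match length 0
  offset=6 (pos 2, char 'b'): match length 0
  offset=7 (pos 1, char 'f'): match length 3
  offset=8 (pos 0, char 'e'): match length 0
Longest match has length 3 at offset 7.
next_char = character at position 8 + 3 = 11 -> 'b'

Best match: offset=7, length=3 (matching 'fbb' starting at position 1)
LZ77 triple: (7, 3, 'b')


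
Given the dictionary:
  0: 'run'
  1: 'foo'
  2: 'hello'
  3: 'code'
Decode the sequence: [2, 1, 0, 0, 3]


Look up each index in the dictionary:
  2 -> 'hello'
  1 -> 'foo'
  0 -> 'run'
  0 -> 'run'
  3 -> 'code'

Decoded: "hello foo run run code"


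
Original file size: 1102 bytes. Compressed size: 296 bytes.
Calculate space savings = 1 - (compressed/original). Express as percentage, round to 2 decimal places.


ratio = compressed/original = 296/1102 = 0.268603
savings = 1 - ratio = 1 - 0.268603 = 0.731397
as a percentage: 0.731397 * 100 = 73.14%

Space savings = 1 - 296/1102 = 73.14%


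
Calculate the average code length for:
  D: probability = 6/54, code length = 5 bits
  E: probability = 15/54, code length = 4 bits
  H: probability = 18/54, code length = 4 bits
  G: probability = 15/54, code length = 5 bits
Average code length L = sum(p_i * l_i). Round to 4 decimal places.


Weighted contributions p_i * l_i:
  D: (6/54) * 5 = 30/54
  E: (15/54) * 4 = 60/54
  H: (18/54) * 4 = 72/54
  G: (15/54) * 5 = 75/54
Sum = (30 + 60 + 72 + 75)/54 = 237/54

L = 237/54 = 4.3889 bits/symbol


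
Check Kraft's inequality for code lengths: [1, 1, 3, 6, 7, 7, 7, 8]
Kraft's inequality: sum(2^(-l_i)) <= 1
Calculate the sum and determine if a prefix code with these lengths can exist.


Sum = 2^(-1) + 2^(-1) + 2^(-3) + 2^(-6) + 2^(-7) + 2^(-7) + 2^(-7) + 2^(-8)
    = 0.5 + 0.5 + 0.125 + 0.015625 + 0.0078125 + 0.0078125 + 0.0078125 + 0.00390625
    = 299/256 = 1.16796875
Since 1.16796875 > 1, Kraft's inequality is NOT satisfied.
A prefix code with these lengths CANNOT exist.

Kraft sum = 1.16796875. Not satisfied.


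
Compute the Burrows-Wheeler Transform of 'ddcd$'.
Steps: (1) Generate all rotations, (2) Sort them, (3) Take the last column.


Rotations (sorted):
  0: $ddcd -> last char: d
  1: cd$dd -> last char: d
  2: d$ddc -> last char: c
  3: dcd$d -> last char: d
  4: ddcd$ -> last char: $


BWT = ddcd$


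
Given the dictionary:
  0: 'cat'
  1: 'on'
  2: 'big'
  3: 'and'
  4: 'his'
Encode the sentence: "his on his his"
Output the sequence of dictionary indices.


Look up each word in the dictionary:
  'his' -> 4
  'on' -> 1
  'his' -> 4
  'his' -> 4

Encoded: [4, 1, 4, 4]


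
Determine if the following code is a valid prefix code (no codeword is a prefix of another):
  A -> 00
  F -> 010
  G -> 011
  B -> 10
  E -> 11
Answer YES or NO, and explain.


Checking each pair (does one codeword prefix another?):
  A='00' vs F='010': no prefix
  A='00' vs G='011': no prefix
  A='00' vs B='10': no prefix
  A='00' vs E='11': no prefix
  F='010' vs A='00': no prefix
  F='010' vs G='011': no prefix
  F='010' vs B='10': no prefix
  F='010' vs E='11': no prefix
  G='011' vs A='00': no prefix
  G='011' vs F='010': no prefix
  G='011' vs B='10': no prefix
  G='011' vs E='11': no prefix
  B='10' vs A='00': no prefix
  B='10' vs F='010': no prefix
  B='10' vs G='011': no prefix
  B='10' vs E='11': no prefix
  E='11' vs A='00': no prefix
  E='11' vs F='010': no prefix
  E='11' vs G='011': no prefix
  E='11' vs B='10': no prefix
No violation found over all pairs.

YES -- this is a valid prefix code. No codeword is a prefix of any other codeword.


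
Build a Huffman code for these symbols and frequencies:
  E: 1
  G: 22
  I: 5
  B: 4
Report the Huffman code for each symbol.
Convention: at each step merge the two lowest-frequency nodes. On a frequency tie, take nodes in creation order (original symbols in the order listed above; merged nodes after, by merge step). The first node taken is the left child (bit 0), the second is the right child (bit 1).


Huffman tree construction:
Step 1: Merge E(1) + B(4) = 5
Step 2: Merge I(5) + (E+B)(5) = 10
Step 3: Merge (I+(E+B))(10) + G(22) = 32
Read each symbol's code off the tree from the root (left child = 0, right child = 1).

Codes:
  E: 010 (length 3)
  G: 1 (length 1)
  I: 00 (length 2)
  B: 011 (length 3)
Average code length: 47/32 = 1.4688 bits/symbol


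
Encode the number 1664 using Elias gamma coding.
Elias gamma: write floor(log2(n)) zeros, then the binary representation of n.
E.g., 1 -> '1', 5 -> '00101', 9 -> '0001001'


num_bits = floor(log2(1664)) + 1 = 11
leading_zeros = num_bits - 1 = 10
binary(1664) = 11010000000

Elias gamma(1664) = '0000000000' + '11010000000' = 000000000011010000000 (21 bits)


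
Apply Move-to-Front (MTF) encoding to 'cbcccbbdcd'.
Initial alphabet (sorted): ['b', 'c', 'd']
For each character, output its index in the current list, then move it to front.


MTF encoding:
'c': index 1 in ['b', 'c', 'd'] -> ['c', 'b', 'd']
'b': index 1 in ['c', 'b', 'd'] -> ['b', 'c', 'd']
'c': index 1 in ['b', 'c', 'd'] -> ['c', 'b', 'd']
'c': index 0 in ['c', 'b', 'd'] -> ['c', 'b', 'd']
'c': index 0 in ['c', 'b', 'd'] -> ['c', 'b', 'd']
'b': index 1 in ['c', 'b', 'd'] -> ['b', 'c', 'd']
'b': index 0 in ['b', 'c', 'd'] -> ['b', 'c', 'd']
'd': index 2 in ['b', 'c', 'd'] -> ['d', 'b', 'c']
'c': index 2 in ['d', 'b', 'c'] -> ['c', 'd', 'b']
'd': index 1 in ['c', 'd', 'b'] -> ['d', 'c', 'b']


Output: [1, 1, 1, 0, 0, 1, 0, 2, 2, 1]


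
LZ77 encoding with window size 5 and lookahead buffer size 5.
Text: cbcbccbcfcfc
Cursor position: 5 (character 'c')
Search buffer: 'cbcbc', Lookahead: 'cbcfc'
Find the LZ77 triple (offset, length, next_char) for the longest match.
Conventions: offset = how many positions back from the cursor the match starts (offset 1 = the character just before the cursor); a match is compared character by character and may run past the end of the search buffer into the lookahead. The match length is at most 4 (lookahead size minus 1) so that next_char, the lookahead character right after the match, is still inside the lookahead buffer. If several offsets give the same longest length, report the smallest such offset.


Try each offset into the search buffer:
  offset=1 (pos 4, char 'c'): match length 1
  offset=2 (pos 3, char 'b'): match length 0
  offset=3 (pos 2, char 'c'): match length 3
  offset=4 (pos 1, char 'b'): match length 0
  offset=5 (pos 0, char 'c'): match length 3
Longest match has length 3, found at offsets 3, 5; take the smallest, offset 3.
next_char = character at position 5 + 3 = 8 -> 'f'

Best match: offset=3, length=3 (matching 'cbc' starting at position 2)
LZ77 triple: (3, 3, 'f')


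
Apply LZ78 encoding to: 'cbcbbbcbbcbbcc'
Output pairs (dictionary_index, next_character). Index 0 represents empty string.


LZ78 encoding steps:
Dictionary: {0: ''}
Step 1: w='' (idx 0), next='c' -> output (0, 'c'), add 'c' as idx 1
Step 2: w='' (idx 0), next='b' -> output (0, 'b'), add 'b' as idx 2
Step 3: w='c' (idx 1), next='b' -> output (1, 'b'), add 'cb' as idx 3
Step 4: w='b' (idx 2), next='b' -> output (2, 'b'), add 'bb' as idx 4
Step 5: w='cb' (idx 3), next='b' -> output (3, 'b'), add 'cbb' as idx 5
Step 6: w='cbb' (idx 5), next='c' -> output (5, 'c'), add 'cbbc' as idx 6
Step 7: w='c' (idx 1), end of input -> output (1, '')


Encoded: [(0, 'c'), (0, 'b'), (1, 'b'), (2, 'b'), (3, 'b'), (5, 'c'), (1, '')]


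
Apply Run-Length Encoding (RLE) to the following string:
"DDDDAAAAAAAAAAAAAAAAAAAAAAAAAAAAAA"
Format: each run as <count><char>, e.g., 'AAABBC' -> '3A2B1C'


Scanning runs left to right:
  i=0: run of 'D' x 4 -> '4D'
  i=4: run of 'A' x 30 -> '30A'

RLE = 4D30A


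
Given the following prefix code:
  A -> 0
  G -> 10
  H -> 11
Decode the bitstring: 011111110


Decoding step by step:
Bits 0 -> A
Bits 11 -> H
Bits 11 -> H
Bits 11 -> H
Bits 10 -> G


Decoded message: AHHHG


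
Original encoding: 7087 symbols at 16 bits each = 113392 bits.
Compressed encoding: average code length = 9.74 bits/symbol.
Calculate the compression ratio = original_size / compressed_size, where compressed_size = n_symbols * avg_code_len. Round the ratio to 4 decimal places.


original_size = n_symbols * orig_bits = 7087 * 16 = 113392 bits
compressed_size = n_symbols * avg_code_len = 7087 * 9.74 = 69027.38 bits
ratio = original_size / compressed_size = 113392 / 69027.38 = 1.6427

Compression ratio = 1.6427


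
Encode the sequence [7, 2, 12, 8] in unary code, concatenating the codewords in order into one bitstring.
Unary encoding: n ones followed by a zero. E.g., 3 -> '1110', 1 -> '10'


Encode each number as n ones followed by a terminating 0:
  7 -> 11111110 (8 bits)
  2 -> 110 (3 bits)
  12 -> 1111111111110 (13 bits)
  8 -> 111111110 (9 bits)
Total length = 8 + 3 + 13 + 9 = 33 bits.

Unary([7, 2, 12, 8]) = 111111101101111111111110111111110 (33 bits)


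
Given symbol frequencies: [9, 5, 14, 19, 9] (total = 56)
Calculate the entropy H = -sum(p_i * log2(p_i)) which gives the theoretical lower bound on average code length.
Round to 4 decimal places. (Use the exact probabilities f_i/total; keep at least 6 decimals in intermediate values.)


Per-symbol terms -p_i * log2(p_i) with p_i = f_i/56:
  p = 9/56 = 0.160714: log2(p) = -2.637430, -p*log2(p) = 0.423873
  p = 5/56 = 0.089286: log2(p) = -3.485427, -p*log2(p) = 0.311199
  p = 14/56 = 0.250000: log2(p) = -2.000000, -p*log2(p) = 0.500000
  p = 19/56 = 0.339286: log2(p) = -1.559427, -p*log2(p) = 0.529091
  p = 9/56 = 0.160714: log2(p) = -2.637430, -p*log2(p) = 0.423873
H = 0.423873 + 0.311199 + 0.500000 + 0.529091 + 0.423873 = 2.188036

H = 2.188 bits/symbol


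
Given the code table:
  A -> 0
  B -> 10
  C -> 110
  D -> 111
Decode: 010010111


Decoding:
0 -> A
10 -> B
0 -> A
10 -> B
111 -> D


Result: ABABD


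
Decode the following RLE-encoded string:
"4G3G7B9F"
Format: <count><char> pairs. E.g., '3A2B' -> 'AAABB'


Expanding each <count><char> pair:
  4G -> 'GGGG'
  3G -> 'GGG'
  7B -> 'BBBBBBB'
  9F -> 'FFFFFFFFF'

Decoded = GGGGGGGBBBBBBBFFFFFFFFF


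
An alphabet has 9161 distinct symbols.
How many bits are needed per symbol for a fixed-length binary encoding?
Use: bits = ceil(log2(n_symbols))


log2(9161) = 13.1613
Bracket: 2^13 = 8192 < 9161 <= 2^14 = 16384
So ceil(log2(9161)) = 14

bits = ceil(log2(9161)) = ceil(13.1613) = 14 bits


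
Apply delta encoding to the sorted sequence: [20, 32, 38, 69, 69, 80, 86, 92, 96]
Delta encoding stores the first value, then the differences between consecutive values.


First value: 20
Deltas:
  32 - 20 = 12
  38 - 32 = 6
  69 - 38 = 31
  69 - 69 = 0
  80 - 69 = 11
  86 - 80 = 6
  92 - 86 = 6
  96 - 92 = 4


Delta encoded: [20, 12, 6, 31, 0, 11, 6, 6, 4]


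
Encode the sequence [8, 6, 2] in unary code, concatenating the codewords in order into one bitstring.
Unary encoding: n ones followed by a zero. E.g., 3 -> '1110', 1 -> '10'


Encode each number as n ones followed by a terminating 0:
  8 -> 111111110 (9 bits)
  6 -> 1111110 (7 bits)
  2 -> 110 (3 bits)
Total length = 9 + 7 + 3 = 19 bits.

Unary([8, 6, 2]) = 1111111101111110110 (19 bits)


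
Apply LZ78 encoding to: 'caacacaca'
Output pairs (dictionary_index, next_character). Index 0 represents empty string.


LZ78 encoding steps:
Dictionary: {0: ''}
Step 1: w='' (idx 0), next='c' -> output (0, 'c'), add 'c' as idx 1
Step 2: w='' (idx 0), next='a' -> output (0, 'a'), add 'a' as idx 2
Step 3: w='a' (idx 2), next='c' -> output (2, 'c'), add 'ac' as idx 3
Step 4: w='ac' (idx 3), next='a' -> output (3, 'a'), add 'aca' as idx 4
Step 5: w='c' (idx 1), next='a' -> output (1, 'a'), add 'ca' as idx 5


Encoded: [(0, 'c'), (0, 'a'), (2, 'c'), (3, 'a'), (1, 'a')]


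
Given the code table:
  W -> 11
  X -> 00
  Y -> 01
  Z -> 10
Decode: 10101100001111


Decoding:
10 -> Z
10 -> Z
11 -> W
00 -> X
00 -> X
11 -> W
11 -> W


Result: ZZWXXWW


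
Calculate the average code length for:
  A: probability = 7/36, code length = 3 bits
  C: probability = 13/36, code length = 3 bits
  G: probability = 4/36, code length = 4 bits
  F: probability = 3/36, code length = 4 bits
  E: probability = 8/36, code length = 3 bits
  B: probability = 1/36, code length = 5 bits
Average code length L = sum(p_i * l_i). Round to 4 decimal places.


Weighted contributions p_i * l_i:
  A: (7/36) * 3 = 21/36
  C: (13/36) * 3 = 39/36
  G: (4/36) * 4 = 16/36
  F: (3/36) * 4 = 12/36
  E: (8/36) * 3 = 24/36
  B: (1/36) * 5 = 5/36
Sum = (21 + 39 + 16 + 12 + 24 + 5)/36 = 117/36

L = 117/36 = 3.2500 bits/symbol


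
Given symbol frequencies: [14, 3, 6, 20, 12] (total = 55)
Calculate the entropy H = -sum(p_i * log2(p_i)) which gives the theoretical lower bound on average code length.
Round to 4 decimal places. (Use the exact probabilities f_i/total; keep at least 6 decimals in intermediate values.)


Per-symbol terms -p_i * log2(p_i) with p_i = f_i/55:
  p = 14/55 = 0.254545: log2(p) = -1.974005, -p*log2(p) = 0.502474
  p = 3/55 = 0.054545: log2(p) = -4.196397, -p*log2(p) = 0.228894
  p = 6/55 = 0.109091: log2(p) = -3.196397, -p*log2(p) = 0.348698
  p = 20/55 = 0.363636: log2(p) = -1.459432, -p*log2(p) = 0.530702
  p = 12/55 = 0.218182: log2(p) = -2.196397, -p*log2(p) = 0.479214
H = 0.502474 + 0.228894 + 0.348698 + 0.530702 + 0.479214 = 2.089982

H = 2.09 bits/symbol


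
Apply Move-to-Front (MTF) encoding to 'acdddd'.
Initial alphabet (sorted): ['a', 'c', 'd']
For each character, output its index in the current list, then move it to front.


MTF encoding:
'a': index 0 in ['a', 'c', 'd'] -> ['a', 'c', 'd']
'c': index 1 in ['a', 'c', 'd'] -> ['c', 'a', 'd']
'd': index 2 in ['c', 'a', 'd'] -> ['d', 'c', 'a']
'd': index 0 in ['d', 'c', 'a'] -> ['d', 'c', 'a']
'd': index 0 in ['d', 'c', 'a'] -> ['d', 'c', 'a']
'd': index 0 in ['d', 'c', 'a'] -> ['d', 'c', 'a']


Output: [0, 1, 2, 0, 0, 0]


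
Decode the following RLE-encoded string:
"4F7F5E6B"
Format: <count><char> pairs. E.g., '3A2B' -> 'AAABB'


Expanding each <count><char> pair:
  4F -> 'FFFF'
  7F -> 'FFFFFFF'
  5E -> 'EEEEE'
  6B -> 'BBBBBB'

Decoded = FFFFFFFFFFFEEEEEBBBBBB


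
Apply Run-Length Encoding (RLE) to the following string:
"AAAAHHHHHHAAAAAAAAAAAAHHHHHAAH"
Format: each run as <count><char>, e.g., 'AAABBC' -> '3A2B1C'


Scanning runs left to right:
  i=0: run of 'A' x 4 -> '4A'
  i=4: run of 'H' x 6 -> '6H'
  i=10: run of 'A' x 12 -> '12A'
  i=22: run of 'H' x 5 -> '5H'
  i=27: run of 'A' x 2 -> '2A'
  i=29: run of 'H' x 1 -> '1H'

RLE = 4A6H12A5H2A1H


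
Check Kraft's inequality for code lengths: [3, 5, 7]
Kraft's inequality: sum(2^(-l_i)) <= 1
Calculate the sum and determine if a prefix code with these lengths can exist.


Sum = 2^(-3) + 2^(-5) + 2^(-7)
    = 0.125 + 0.03125 + 0.0078125
    = 21/128 = 0.1640625
Since 0.1640625 <= 1, Kraft's inequality IS satisfied.
A prefix code with these lengths CAN exist.

Kraft sum = 0.1640625. Satisfied.


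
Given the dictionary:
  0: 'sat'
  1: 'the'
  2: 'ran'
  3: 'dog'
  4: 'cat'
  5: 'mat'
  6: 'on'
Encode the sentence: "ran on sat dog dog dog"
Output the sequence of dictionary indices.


Look up each word in the dictionary:
  'ran' -> 2
  'on' -> 6
  'sat' -> 0
  'dog' -> 3
  'dog' -> 3
  'dog' -> 3

Encoded: [2, 6, 0, 3, 3, 3]


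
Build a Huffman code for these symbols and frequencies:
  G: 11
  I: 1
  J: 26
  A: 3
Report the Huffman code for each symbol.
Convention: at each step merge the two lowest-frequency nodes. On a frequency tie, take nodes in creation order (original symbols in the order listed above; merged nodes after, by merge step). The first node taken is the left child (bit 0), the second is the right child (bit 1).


Huffman tree construction:
Step 1: Merge I(1) + A(3) = 4
Step 2: Merge (I+A)(4) + G(11) = 15
Step 3: Merge ((I+A)+G)(15) + J(26) = 41
Read each symbol's code off the tree from the root (left child = 0, right child = 1).

Codes:
  G: 01 (length 2)
  I: 000 (length 3)
  J: 1 (length 1)
  A: 001 (length 3)
Average code length: 60/41 = 1.4634 bits/symbol
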